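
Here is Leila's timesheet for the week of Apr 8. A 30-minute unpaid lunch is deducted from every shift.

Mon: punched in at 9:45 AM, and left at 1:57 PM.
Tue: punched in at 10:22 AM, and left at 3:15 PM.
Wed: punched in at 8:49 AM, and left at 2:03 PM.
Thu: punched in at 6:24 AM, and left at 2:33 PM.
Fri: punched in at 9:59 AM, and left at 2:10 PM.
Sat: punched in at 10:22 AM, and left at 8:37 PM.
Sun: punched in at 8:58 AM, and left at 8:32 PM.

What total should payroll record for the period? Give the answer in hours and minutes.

Mon: 9:45 AM–1:57 PM = 4 h 12 min; less 30 min break → 3 h 42 min
Tue: 10:22 AM–3:15 PM = 4 h 53 min; less 30 min break → 4 h 23 min
Wed: 8:49 AM–2:03 PM = 5 h 14 min; less 30 min break → 4 h 44 min
Thu: 6:24 AM–2:33 PM = 8 h 9 min; less 30 min break → 7 h 39 min
Fri: 9:59 AM–2:10 PM = 4 h 11 min; less 30 min break → 3 h 41 min
Sat: 10:22 AM–8:37 PM = 10 h 15 min; less 30 min break → 9 h 45 min
Sun: 8:58 AM–8:32 PM = 11 h 34 min; less 30 min break → 11 h 4 min
Total: 3 h 42 min + 4 h 23 min + 4 h 44 min + 7 h 39 min + 3 h 41 min + 9 h 45 min + 11 h 4 min = 44 h 58 min.

44 h 58 min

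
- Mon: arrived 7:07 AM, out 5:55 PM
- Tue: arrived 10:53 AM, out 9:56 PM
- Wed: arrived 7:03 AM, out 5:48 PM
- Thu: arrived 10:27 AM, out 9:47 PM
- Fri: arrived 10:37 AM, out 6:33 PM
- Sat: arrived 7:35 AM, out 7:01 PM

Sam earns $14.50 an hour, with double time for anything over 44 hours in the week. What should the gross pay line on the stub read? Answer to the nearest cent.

Mon: 7:07 AM–5:55 PM = 10 h 48 min
Tue: 10:53 AM–9:56 PM = 11 h 3 min
Wed: 7:03 AM–5:48 PM = 10 h 45 min
Thu: 10:27 AM–9:47 PM = 11 h 20 min
Fri: 10:37 AM–6:33 PM = 7 h 56 min
Sat: 7:35 AM–7:01 PM = 11 h 26 min
Total worked: 63 h 18 min = 3798 min.
Regular 44 h 0 min = 2640 min at $14.50/h; overtime 19 h 18 min = 1158 min at $29.00/h.
Pay = (2640 × $14.50 + 1158 × $29.00) ÷ 60 = $1197.70.

$1197.70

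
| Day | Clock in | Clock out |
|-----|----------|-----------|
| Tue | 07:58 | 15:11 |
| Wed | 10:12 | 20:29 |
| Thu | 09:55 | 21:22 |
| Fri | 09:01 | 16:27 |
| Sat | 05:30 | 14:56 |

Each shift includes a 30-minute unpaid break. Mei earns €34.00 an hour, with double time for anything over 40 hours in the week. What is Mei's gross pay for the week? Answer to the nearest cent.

€1585.53

Tue: 07:58–15:11 = 7 h 13 min; less 30 min break → 6 h 43 min
Wed: 10:12–20:29 = 10 h 17 min; less 30 min break → 9 h 47 min
Thu: 09:55–21:22 = 11 h 27 min; less 30 min break → 10 h 57 min
Fri: 09:01–16:27 = 7 h 26 min; less 30 min break → 6 h 56 min
Sat: 05:30–14:56 = 9 h 26 min; less 30 min break → 8 h 56 min
Total worked: 43 h 19 min = 2599 min.
Regular 40 h 0 min = 2400 min at €34.00/h; overtime 3 h 19 min = 199 min at €68.00/h.
Pay = (2400 × €34.00 + 199 × €68.00) ÷ 60 = €1585.53.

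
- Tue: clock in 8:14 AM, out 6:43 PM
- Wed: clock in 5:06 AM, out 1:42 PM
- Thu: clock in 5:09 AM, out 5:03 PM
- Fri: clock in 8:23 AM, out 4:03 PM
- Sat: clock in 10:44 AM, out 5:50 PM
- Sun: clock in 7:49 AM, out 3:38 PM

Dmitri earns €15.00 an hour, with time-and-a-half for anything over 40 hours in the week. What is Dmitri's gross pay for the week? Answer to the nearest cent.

€905.25

Tue: 8:14 AM–6:43 PM = 10 h 29 min
Wed: 5:06 AM–1:42 PM = 8 h 36 min
Thu: 5:09 AM–5:03 PM = 11 h 54 min
Fri: 8:23 AM–4:03 PM = 7 h 40 min
Sat: 10:44 AM–5:50 PM = 7 h 6 min
Sun: 7:49 AM–3:38 PM = 7 h 49 min
Total worked: 53 h 34 min = 3214 min.
Regular 40 h 0 min = 2400 min at €15.00/h; overtime 13 h 34 min = 814 min at €22.50/h.
Pay = (2400 × €15.00 + 814 × €22.50) ÷ 60 = €905.25.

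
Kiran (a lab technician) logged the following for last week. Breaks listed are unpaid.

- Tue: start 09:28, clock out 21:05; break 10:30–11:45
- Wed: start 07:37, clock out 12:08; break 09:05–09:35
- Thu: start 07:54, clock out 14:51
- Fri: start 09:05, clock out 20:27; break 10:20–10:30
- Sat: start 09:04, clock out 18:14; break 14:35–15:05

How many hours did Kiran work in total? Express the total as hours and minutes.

41 h 12 min

Tue: 09:28–21:05 = 11 h 37 min; less 75 min break → 10 h 22 min
Wed: 07:37–12:08 = 4 h 31 min; less 30 min break → 4 h 1 min
Thu: 07:54–14:51 = 6 h 57 min
Fri: 09:05–20:27 = 11 h 22 min; less 10 min break → 11 h 12 min
Sat: 09:04–18:14 = 9 h 10 min; less 30 min break → 8 h 40 min
Total: 10 h 22 min + 4 h 1 min + 6 h 57 min + 11 h 12 min + 8 h 40 min = 41 h 12 min.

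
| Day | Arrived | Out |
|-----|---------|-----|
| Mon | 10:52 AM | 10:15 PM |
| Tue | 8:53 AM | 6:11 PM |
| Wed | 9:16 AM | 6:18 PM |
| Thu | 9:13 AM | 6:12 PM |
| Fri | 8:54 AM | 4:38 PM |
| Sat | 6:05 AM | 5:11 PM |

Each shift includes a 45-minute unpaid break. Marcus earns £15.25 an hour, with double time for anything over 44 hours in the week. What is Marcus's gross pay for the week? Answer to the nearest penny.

Mon: 10:52 AM–10:15 PM = 11 h 23 min; less 45 min break → 10 h 38 min
Tue: 8:53 AM–6:11 PM = 9 h 18 min; less 45 min break → 8 h 33 min
Wed: 9:16 AM–6:18 PM = 9 h 2 min; less 45 min break → 8 h 17 min
Thu: 9:13 AM–6:12 PM = 8 h 59 min; less 45 min break → 8 h 14 min
Fri: 8:54 AM–4:38 PM = 7 h 44 min; less 45 min break → 6 h 59 min
Sat: 6:05 AM–5:11 PM = 11 h 6 min; less 45 min break → 10 h 21 min
Total worked: 53 h 2 min = 3182 min.
Regular 44 h 0 min = 2640 min at £15.25/h; overtime 9 h 2 min = 542 min at £30.50/h.
Pay = (2640 × £15.25 + 542 × £30.50) ÷ 60 = £946.52.

£946.52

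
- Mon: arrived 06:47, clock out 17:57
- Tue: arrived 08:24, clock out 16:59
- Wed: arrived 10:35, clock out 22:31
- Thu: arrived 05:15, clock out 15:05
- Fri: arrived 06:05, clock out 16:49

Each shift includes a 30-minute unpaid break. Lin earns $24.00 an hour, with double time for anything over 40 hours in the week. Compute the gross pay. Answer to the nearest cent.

Mon: 06:47–17:57 = 11 h 10 min; less 30 min break → 10 h 40 min
Tue: 08:24–16:59 = 8 h 35 min; less 30 min break → 8 h 5 min
Wed: 10:35–22:31 = 11 h 56 min; less 30 min break → 11 h 26 min
Thu: 05:15–15:05 = 9 h 50 min; less 30 min break → 9 h 20 min
Fri: 06:05–16:49 = 10 h 44 min; less 30 min break → 10 h 14 min
Total worked: 49 h 45 min = 2985 min.
Regular 40 h 0 min = 2400 min at $24.00/h; overtime 9 h 45 min = 585 min at $48.00/h.
Pay = (2400 × $24.00 + 585 × $48.00) ÷ 60 = $1428.00.

$1428.00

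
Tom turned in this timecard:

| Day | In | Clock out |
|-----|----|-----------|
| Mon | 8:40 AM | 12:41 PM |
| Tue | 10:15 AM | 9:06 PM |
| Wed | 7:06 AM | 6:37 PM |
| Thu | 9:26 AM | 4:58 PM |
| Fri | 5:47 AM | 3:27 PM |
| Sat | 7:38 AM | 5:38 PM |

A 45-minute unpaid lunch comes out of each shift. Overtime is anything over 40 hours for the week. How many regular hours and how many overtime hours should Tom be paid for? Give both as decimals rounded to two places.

Regular 40.00 hours, overtime 9.08 hours

Mon: 8:40 AM–12:41 PM = 4 h 1 min; less 45 min break → 3 h 16 min
Tue: 10:15 AM–9:06 PM = 10 h 51 min; less 45 min break → 10 h 6 min
Wed: 7:06 AM–6:37 PM = 11 h 31 min; less 45 min break → 10 h 46 min
Thu: 9:26 AM–4:58 PM = 7 h 32 min; less 45 min break → 6 h 47 min
Fri: 5:47 AM–3:27 PM = 9 h 40 min; less 45 min break → 8 h 55 min
Sat: 7:38 AM–5:38 PM = 10 h 0 min; less 45 min break → 9 h 15 min
Total worked: 49 h 5 min = 49.08 h.
Threshold 40 h → overtime 9 h 5 min, regular 40 h 0 min.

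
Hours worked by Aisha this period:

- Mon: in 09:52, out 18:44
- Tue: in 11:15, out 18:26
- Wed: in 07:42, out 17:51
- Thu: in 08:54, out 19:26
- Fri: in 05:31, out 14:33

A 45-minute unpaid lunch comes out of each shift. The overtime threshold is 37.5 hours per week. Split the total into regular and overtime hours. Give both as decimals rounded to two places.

Regular 37.50 hours, overtime 4.52 hours

Mon: 09:52–18:44 = 8 h 52 min; less 45 min break → 8 h 7 min
Tue: 11:15–18:26 = 7 h 11 min; less 45 min break → 6 h 26 min
Wed: 07:42–17:51 = 10 h 9 min; less 45 min break → 9 h 24 min
Thu: 08:54–19:26 = 10 h 32 min; less 45 min break → 9 h 47 min
Fri: 05:31–14:33 = 9 h 2 min; less 45 min break → 8 h 17 min
Total worked: 42 h 1 min = 42.02 h.
Threshold 37.5 h → overtime 4 h 31 min, regular 37 h 30 min.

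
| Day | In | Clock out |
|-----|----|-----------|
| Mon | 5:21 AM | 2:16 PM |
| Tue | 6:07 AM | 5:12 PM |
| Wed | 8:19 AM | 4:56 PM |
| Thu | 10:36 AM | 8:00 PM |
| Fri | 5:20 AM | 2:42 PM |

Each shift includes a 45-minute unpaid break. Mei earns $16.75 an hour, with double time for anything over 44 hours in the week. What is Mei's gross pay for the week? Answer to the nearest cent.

Mon: 5:21 AM–2:16 PM = 8 h 55 min; less 45 min break → 8 h 10 min
Tue: 6:07 AM–5:12 PM = 11 h 5 min; less 45 min break → 10 h 20 min
Wed: 8:19 AM–4:56 PM = 8 h 37 min; less 45 min break → 7 h 52 min
Thu: 10:36 AM–8:00 PM = 9 h 24 min; less 45 min break → 8 h 39 min
Fri: 5:20 AM–2:42 PM = 9 h 22 min; less 45 min break → 8 h 37 min
Total worked: 43 h 38 min = 2618 min.
Regular 43 h 38 min = 2618 min at $16.75/h; overtime 0 h 0 min = 0 min at $33.50/h.
Pay = (2618 × $16.75 + 0 × $33.50) ÷ 60 = $730.86.

$730.86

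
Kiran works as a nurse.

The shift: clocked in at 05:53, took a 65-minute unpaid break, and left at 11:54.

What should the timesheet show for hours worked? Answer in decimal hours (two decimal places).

4.93 hours

The shift: 05:53–11:54 = 6 h 1 min; less 65 min break → 4 h 56 min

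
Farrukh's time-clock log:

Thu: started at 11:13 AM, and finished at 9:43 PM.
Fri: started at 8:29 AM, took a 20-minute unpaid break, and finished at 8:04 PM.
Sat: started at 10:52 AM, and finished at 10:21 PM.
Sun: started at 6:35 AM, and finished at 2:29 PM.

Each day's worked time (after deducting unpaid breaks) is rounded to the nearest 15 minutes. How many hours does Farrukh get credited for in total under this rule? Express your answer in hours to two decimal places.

41.25 hours

Thu: 11:13 AM–9:43 PM = 10 h 30 min → rounds to 10 h 30 min
Fri: 8:29 AM–8:04 PM = 11 h 35 min − 20 min = 11 h 15 min → rounds to 11 h 15 min
Sat: 10:52 AM–10:21 PM = 11 h 29 min → rounds to 11 h 30 min
Sun: 6:35 AM–2:29 PM = 7 h 54 min → rounds to 8 h 0 min
Total credited: 41 h 15 min.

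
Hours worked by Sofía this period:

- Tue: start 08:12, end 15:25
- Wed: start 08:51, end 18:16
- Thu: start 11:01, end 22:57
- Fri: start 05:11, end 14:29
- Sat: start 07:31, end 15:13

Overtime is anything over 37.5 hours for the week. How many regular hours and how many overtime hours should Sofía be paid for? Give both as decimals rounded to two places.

Tue: 08:12–15:25 = 7 h 13 min
Wed: 08:51–18:16 = 9 h 25 min
Thu: 11:01–22:57 = 11 h 56 min
Fri: 05:11–14:29 = 9 h 18 min
Sat: 07:31–15:13 = 7 h 42 min
Total worked: 45 h 34 min = 45.57 h.
Threshold 37.5 h → overtime 8 h 4 min, regular 37 h 30 min.

Regular 37.50 hours, overtime 8.07 hours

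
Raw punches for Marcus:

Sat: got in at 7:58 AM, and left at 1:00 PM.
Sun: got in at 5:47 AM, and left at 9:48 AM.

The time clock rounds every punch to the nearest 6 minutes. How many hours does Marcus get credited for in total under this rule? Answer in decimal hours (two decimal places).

Sat: in 7:58 AM→8:00 AM, out 1:00 PM→1:00 PM; 5 h 0 min
Sun: in 5:47 AM→5:48 AM, out 9:48 AM→9:48 AM; 4 h 0 min
Total credited: 9 h 0 min.

9.00 hours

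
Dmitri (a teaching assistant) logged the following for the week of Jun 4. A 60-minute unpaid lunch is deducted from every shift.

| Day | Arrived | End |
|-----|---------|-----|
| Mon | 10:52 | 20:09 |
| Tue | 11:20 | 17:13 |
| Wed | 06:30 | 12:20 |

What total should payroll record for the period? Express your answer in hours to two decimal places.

18.00 hours

Mon: 10:52–20:09 = 9 h 17 min; less 60 min break → 8 h 17 min
Tue: 11:20–17:13 = 5 h 53 min; less 60 min break → 4 h 53 min
Wed: 06:30–12:20 = 5 h 50 min; less 60 min break → 4 h 50 min
Total: 8 h 17 min + 4 h 53 min + 4 h 50 min = 18 h 0 min.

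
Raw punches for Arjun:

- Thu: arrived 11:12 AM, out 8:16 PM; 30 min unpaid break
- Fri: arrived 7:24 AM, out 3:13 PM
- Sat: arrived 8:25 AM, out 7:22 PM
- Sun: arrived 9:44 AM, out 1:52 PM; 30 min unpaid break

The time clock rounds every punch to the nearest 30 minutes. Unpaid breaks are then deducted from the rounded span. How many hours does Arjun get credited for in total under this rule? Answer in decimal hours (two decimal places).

Thu: in 11:12 AM→11:00 AM, out 8:16 PM→8:30 PM; 9 h 30 min − 30 min = 9 h 0 min
Fri: in 7:24 AM→7:30 AM, out 3:13 PM→3:00 PM; 7 h 30 min
Sat: in 8:25 AM→8:30 AM, out 7:22 PM→7:30 PM; 11 h 0 min
Sun: in 9:44 AM→9:30 AM, out 1:52 PM→2:00 PM; 4 h 30 min − 30 min = 4 h 0 min
Total credited: 31 h 30 min.

31.50 hours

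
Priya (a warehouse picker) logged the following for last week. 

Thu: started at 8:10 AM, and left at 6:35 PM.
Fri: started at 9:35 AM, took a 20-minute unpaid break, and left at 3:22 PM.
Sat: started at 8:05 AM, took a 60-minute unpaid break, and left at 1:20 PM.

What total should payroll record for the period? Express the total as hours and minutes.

20 h 7 min

Thu: 8:10 AM–6:35 PM = 10 h 25 min
Fri: 9:35 AM–3:22 PM = 5 h 47 min; less 20 min break → 5 h 27 min
Sat: 8:05 AM–1:20 PM = 5 h 15 min; less 60 min break → 4 h 15 min
Total: 10 h 25 min + 5 h 27 min + 4 h 15 min = 20 h 7 min.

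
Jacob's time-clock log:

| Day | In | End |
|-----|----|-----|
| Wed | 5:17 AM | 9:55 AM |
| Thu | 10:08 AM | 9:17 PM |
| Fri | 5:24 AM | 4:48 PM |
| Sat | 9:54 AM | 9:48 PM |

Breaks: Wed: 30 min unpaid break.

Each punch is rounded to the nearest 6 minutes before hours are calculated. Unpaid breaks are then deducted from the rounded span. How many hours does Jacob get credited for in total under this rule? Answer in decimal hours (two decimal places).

38.60 hours

Wed: in 5:17 AM→5:18 AM, out 9:55 AM→9:54 AM; 4 h 36 min − 30 min = 4 h 6 min
Thu: in 10:08 AM→10:06 AM, out 9:17 PM→9:18 PM; 11 h 12 min
Fri: in 5:24 AM→5:24 AM, out 4:48 PM→4:48 PM; 11 h 24 min
Sat: in 9:54 AM→9:54 AM, out 9:48 PM→9:48 PM; 11 h 54 min
Total credited: 38 h 36 min.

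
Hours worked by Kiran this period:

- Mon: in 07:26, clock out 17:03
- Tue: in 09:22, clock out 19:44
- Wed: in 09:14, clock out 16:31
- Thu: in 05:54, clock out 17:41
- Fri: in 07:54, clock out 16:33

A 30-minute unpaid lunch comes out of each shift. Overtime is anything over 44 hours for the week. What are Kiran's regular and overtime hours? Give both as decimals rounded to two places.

Mon: 07:26–17:03 = 9 h 37 min; less 30 min break → 9 h 7 min
Tue: 09:22–19:44 = 10 h 22 min; less 30 min break → 9 h 52 min
Wed: 09:14–16:31 = 7 h 17 min; less 30 min break → 6 h 47 min
Thu: 05:54–17:41 = 11 h 47 min; less 30 min break → 11 h 17 min
Fri: 07:54–16:33 = 8 h 39 min; less 30 min break → 8 h 9 min
Total worked: 45 h 12 min = 45.20 h.
Threshold 44 h → overtime 1 h 12 min, regular 44 h 0 min.

Regular 44.00 hours, overtime 1.20 hours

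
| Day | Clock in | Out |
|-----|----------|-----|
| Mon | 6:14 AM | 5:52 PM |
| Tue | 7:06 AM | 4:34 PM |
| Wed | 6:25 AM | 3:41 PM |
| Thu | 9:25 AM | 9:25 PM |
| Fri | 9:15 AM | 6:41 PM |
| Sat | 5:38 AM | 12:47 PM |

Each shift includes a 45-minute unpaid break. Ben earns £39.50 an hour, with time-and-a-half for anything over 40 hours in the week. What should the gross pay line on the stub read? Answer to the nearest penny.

£2436.16

Mon: 6:14 AM–5:52 PM = 11 h 38 min; less 45 min break → 10 h 53 min
Tue: 7:06 AM–4:34 PM = 9 h 28 min; less 45 min break → 8 h 43 min
Wed: 6:25 AM–3:41 PM = 9 h 16 min; less 45 min break → 8 h 31 min
Thu: 9:25 AM–9:25 PM = 12 h 0 min; less 45 min break → 11 h 15 min
Fri: 9:15 AM–6:41 PM = 9 h 26 min; less 45 min break → 8 h 41 min
Sat: 5:38 AM–12:47 PM = 7 h 9 min; less 45 min break → 6 h 24 min
Total worked: 54 h 27 min = 3267 min.
Regular 40 h 0 min = 2400 min at £39.50/h; overtime 14 h 27 min = 867 min at £59.25/h.
Pay = (2400 × £39.50 + 867 × £59.25) ÷ 60 = £2436.16.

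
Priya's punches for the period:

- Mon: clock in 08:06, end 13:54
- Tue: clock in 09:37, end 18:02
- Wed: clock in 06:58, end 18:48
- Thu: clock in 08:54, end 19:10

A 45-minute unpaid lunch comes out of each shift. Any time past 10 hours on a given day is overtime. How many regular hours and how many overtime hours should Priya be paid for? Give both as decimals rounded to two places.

Regular 32.23 hours, overtime 1.08 hours

Mon: 08:06–13:54 = 5 h 48 min; less 45 min break → 5 h 3 min
Tue: 09:37–18:02 = 8 h 25 min; less 45 min break → 7 h 40 min
Wed: 06:58–18:48 = 11 h 50 min; less 45 min break → 11 h 5 min
Thu: 08:54–19:10 = 10 h 16 min; less 45 min break → 9 h 31 min
Mon reg 5 h 3 min / OT 0 h 0 min; Tue reg 7 h 40 min / OT 0 h 0 min; Wed reg 10 h 0 min / OT 1 h 5 min; Thu reg 9 h 31 min / OT 0 h 0 min.
Totals: regular 32 h 14 min, overtime 1 h 5 min.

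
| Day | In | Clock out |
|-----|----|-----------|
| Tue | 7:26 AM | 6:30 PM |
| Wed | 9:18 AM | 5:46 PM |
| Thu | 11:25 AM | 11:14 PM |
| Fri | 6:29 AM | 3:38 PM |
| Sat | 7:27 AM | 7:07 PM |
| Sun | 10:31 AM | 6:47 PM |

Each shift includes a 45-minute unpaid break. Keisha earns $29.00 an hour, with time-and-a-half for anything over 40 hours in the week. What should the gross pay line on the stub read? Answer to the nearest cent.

Tue: 7:26 AM–6:30 PM = 11 h 4 min; less 45 min break → 10 h 19 min
Wed: 9:18 AM–5:46 PM = 8 h 28 min; less 45 min break → 7 h 43 min
Thu: 11:25 AM–11:14 PM = 11 h 49 min; less 45 min break → 11 h 4 min
Fri: 6:29 AM–3:38 PM = 9 h 9 min; less 45 min break → 8 h 24 min
Sat: 7:27 AM–7:07 PM = 11 h 40 min; less 45 min break → 10 h 55 min
Sun: 10:31 AM–6:47 PM = 8 h 16 min; less 45 min break → 7 h 31 min
Total worked: 55 h 56 min = 3356 min.
Regular 40 h 0 min = 2400 min at $29.00/h; overtime 15 h 56 min = 956 min at $43.50/h.
Pay = (2400 × $29.00 + 956 × $43.50) ÷ 60 = $1853.10.

$1853.10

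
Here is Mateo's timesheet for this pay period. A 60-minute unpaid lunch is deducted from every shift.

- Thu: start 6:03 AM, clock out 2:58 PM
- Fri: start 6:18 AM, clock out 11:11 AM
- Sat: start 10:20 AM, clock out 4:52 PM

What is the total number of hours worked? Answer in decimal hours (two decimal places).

17.33 hours

Thu: 6:03 AM–2:58 PM = 8 h 55 min; less 60 min break → 7 h 55 min
Fri: 6:18 AM–11:11 AM = 4 h 53 min; less 60 min break → 3 h 53 min
Sat: 10:20 AM–4:52 PM = 6 h 32 min; less 60 min break → 5 h 32 min
Total: 7 h 55 min + 3 h 53 min + 5 h 32 min = 17 h 20 min.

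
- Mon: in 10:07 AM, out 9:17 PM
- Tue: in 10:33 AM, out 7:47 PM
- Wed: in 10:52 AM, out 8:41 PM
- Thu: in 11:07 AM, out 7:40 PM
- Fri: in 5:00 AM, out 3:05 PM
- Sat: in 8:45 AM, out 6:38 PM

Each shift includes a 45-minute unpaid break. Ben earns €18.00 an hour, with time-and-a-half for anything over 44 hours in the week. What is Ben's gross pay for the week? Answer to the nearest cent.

Mon: 10:07 AM–9:17 PM = 11 h 10 min; less 45 min break → 10 h 25 min
Tue: 10:33 AM–7:47 PM = 9 h 14 min; less 45 min break → 8 h 29 min
Wed: 10:52 AM–8:41 PM = 9 h 49 min; less 45 min break → 9 h 4 min
Thu: 11:07 AM–7:40 PM = 8 h 33 min; less 45 min break → 7 h 48 min
Fri: 5:00 AM–3:05 PM = 10 h 5 min; less 45 min break → 9 h 20 min
Sat: 8:45 AM–6:38 PM = 9 h 53 min; less 45 min break → 9 h 8 min
Total worked: 54 h 14 min = 3254 min.
Regular 44 h 0 min = 2640 min at €18.00/h; overtime 10 h 14 min = 614 min at €27.00/h.
Pay = (2640 × €18.00 + 614 × €27.00) ÷ 60 = €1068.30.

€1068.30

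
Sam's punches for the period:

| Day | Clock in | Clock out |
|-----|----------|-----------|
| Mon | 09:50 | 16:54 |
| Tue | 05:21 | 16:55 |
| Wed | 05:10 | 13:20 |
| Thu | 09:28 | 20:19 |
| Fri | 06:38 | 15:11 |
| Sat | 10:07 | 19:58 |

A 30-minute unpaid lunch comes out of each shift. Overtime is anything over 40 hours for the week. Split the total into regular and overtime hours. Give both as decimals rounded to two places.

Mon: 09:50–16:54 = 7 h 4 min; less 30 min break → 6 h 34 min
Tue: 05:21–16:55 = 11 h 34 min; less 30 min break → 11 h 4 min
Wed: 05:10–13:20 = 8 h 10 min; less 30 min break → 7 h 40 min
Thu: 09:28–20:19 = 10 h 51 min; less 30 min break → 10 h 21 min
Fri: 06:38–15:11 = 8 h 33 min; less 30 min break → 8 h 3 min
Sat: 10:07–19:58 = 9 h 51 min; less 30 min break → 9 h 21 min
Total worked: 53 h 3 min = 53.05 h.
Threshold 40 h → overtime 13 h 3 min, regular 40 h 0 min.

Regular 40.00 hours, overtime 13.05 hours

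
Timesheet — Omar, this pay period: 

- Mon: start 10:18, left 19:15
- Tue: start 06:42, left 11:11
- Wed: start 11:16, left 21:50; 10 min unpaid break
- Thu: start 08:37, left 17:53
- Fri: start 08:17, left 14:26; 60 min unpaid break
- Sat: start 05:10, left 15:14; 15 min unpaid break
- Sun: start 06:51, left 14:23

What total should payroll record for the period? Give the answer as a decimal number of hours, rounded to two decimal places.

Mon: 10:18–19:15 = 8 h 57 min
Tue: 06:42–11:11 = 4 h 29 min
Wed: 11:16–21:50 = 10 h 34 min; less 10 min break → 10 h 24 min
Thu: 08:37–17:53 = 9 h 16 min
Fri: 08:17–14:26 = 6 h 9 min; less 60 min break → 5 h 9 min
Sat: 05:10–15:14 = 10 h 4 min; less 15 min break → 9 h 49 min
Sun: 06:51–14:23 = 7 h 32 min
Total: 8 h 57 min + 4 h 29 min + 10 h 24 min + 9 h 16 min + 5 h 9 min + 9 h 49 min + 7 h 32 min = 55 h 36 min.

55.60 hours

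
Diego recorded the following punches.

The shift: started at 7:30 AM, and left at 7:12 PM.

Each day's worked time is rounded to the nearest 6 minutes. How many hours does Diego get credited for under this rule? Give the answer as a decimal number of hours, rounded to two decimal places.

11.70 hours

The shift: 7:30 AM–7:12 PM = 11 h 42 min → rounds to 11 h 42 min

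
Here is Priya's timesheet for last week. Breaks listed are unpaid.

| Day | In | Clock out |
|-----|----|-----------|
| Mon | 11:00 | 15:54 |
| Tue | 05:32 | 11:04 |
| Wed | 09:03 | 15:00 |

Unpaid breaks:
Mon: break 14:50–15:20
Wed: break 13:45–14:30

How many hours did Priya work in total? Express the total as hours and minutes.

15 h 8 min

Mon: 11:00–15:54 = 4 h 54 min; less 30 min break → 4 h 24 min
Tue: 05:32–11:04 = 5 h 32 min
Wed: 09:03–15:00 = 5 h 57 min; less 45 min break → 5 h 12 min
Total: 4 h 24 min + 5 h 32 min + 5 h 12 min = 15 h 8 min.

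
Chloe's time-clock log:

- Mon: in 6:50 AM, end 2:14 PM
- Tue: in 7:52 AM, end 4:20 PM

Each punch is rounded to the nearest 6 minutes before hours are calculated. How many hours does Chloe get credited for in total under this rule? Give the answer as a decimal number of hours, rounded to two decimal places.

15.80 hours

Mon: in 6:50 AM→6:48 AM, out 2:14 PM→2:12 PM; 7 h 24 min
Tue: in 7:52 AM→7:54 AM, out 4:20 PM→4:18 PM; 8 h 24 min
Total credited: 15 h 48 min.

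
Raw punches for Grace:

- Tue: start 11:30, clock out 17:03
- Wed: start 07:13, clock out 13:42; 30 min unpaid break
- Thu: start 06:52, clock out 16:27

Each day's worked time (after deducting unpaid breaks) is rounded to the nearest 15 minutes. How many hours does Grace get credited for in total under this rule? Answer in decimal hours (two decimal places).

Tue: 11:30–17:03 = 5 h 33 min → rounds to 5 h 30 min
Wed: 07:13–13:42 = 6 h 29 min − 30 min = 5 h 59 min → rounds to 6 h 0 min
Thu: 06:52–16:27 = 9 h 35 min → rounds to 9 h 30 min
Total credited: 21 h 0 min.

21.00 hours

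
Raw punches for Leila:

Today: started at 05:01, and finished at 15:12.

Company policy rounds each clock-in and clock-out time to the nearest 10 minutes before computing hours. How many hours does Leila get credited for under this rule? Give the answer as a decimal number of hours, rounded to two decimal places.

10.17 hours

Today: in 05:01→05:00, out 15:12→15:10; 10 h 10 min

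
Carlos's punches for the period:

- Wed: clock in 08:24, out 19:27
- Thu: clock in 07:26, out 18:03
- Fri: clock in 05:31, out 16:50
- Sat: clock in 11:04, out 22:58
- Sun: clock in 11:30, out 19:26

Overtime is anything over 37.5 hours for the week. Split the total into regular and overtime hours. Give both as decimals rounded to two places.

Regular 37.50 hours, overtime 15.32 hours

Wed: 08:24–19:27 = 11 h 3 min
Thu: 07:26–18:03 = 10 h 37 min
Fri: 05:31–16:50 = 11 h 19 min
Sat: 11:04–22:58 = 11 h 54 min
Sun: 11:30–19:26 = 7 h 56 min
Total worked: 52 h 49 min = 52.82 h.
Threshold 37.5 h → overtime 15 h 19 min, regular 37 h 30 min.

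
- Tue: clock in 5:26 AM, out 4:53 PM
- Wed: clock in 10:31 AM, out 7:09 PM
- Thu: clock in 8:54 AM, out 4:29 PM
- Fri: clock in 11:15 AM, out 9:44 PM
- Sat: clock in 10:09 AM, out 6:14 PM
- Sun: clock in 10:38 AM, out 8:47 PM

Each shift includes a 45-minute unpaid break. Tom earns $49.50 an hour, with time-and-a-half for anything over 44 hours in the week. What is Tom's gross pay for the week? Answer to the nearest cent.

$2763.34

Tue: 5:26 AM–4:53 PM = 11 h 27 min; less 45 min break → 10 h 42 min
Wed: 10:31 AM–7:09 PM = 8 h 38 min; less 45 min break → 7 h 53 min
Thu: 8:54 AM–4:29 PM = 7 h 35 min; less 45 min break → 6 h 50 min
Fri: 11:15 AM–9:44 PM = 10 h 29 min; less 45 min break → 9 h 44 min
Sat: 10:09 AM–6:14 PM = 8 h 5 min; less 45 min break → 7 h 20 min
Sun: 10:38 AM–8:47 PM = 10 h 9 min; less 45 min break → 9 h 24 min
Total worked: 51 h 53 min = 3113 min.
Regular 44 h 0 min = 2640 min at $49.50/h; overtime 7 h 53 min = 473 min at $74.25/h.
Pay = (2640 × $49.50 + 473 × $74.25) ÷ 60 = $2763.34.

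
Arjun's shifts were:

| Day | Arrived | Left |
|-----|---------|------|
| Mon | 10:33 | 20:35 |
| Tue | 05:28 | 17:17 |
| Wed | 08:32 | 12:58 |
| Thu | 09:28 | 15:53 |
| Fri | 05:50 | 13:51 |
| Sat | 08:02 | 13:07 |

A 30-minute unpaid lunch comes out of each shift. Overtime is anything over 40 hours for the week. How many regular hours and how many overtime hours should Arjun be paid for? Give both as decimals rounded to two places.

Mon: 10:33–20:35 = 10 h 2 min; less 30 min break → 9 h 32 min
Tue: 05:28–17:17 = 11 h 49 min; less 30 min break → 11 h 19 min
Wed: 08:32–12:58 = 4 h 26 min; less 30 min break → 3 h 56 min
Thu: 09:28–15:53 = 6 h 25 min; less 30 min break → 5 h 55 min
Fri: 05:50–13:51 = 8 h 1 min; less 30 min break → 7 h 31 min
Sat: 08:02–13:07 = 5 h 5 min; less 30 min break → 4 h 35 min
Total worked: 42 h 48 min = 42.80 h.
Threshold 40 h → overtime 2 h 48 min, regular 40 h 0 min.

Regular 40.00 hours, overtime 2.80 hours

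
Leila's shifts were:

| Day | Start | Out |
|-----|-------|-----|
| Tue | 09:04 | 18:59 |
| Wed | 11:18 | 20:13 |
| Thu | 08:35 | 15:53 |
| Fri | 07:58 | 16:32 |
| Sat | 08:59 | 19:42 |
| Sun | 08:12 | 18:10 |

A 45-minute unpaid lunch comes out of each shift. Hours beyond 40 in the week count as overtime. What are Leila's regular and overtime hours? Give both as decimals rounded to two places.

Regular 40.00 hours, overtime 10.88 hours

Tue: 09:04–18:59 = 9 h 55 min; less 45 min break → 9 h 10 min
Wed: 11:18–20:13 = 8 h 55 min; less 45 min break → 8 h 10 min
Thu: 08:35–15:53 = 7 h 18 min; less 45 min break → 6 h 33 min
Fri: 07:58–16:32 = 8 h 34 min; less 45 min break → 7 h 49 min
Sat: 08:59–19:42 = 10 h 43 min; less 45 min break → 9 h 58 min
Sun: 08:12–18:10 = 9 h 58 min; less 45 min break → 9 h 13 min
Total worked: 50 h 53 min = 50.88 h.
Threshold 40 h → overtime 10 h 53 min, regular 40 h 0 min.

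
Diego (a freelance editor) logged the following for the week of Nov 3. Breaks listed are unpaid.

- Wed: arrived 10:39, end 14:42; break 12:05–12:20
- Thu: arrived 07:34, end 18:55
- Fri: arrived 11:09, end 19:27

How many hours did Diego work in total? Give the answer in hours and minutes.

Wed: 10:39–14:42 = 4 h 3 min; less 15 min break → 3 h 48 min
Thu: 07:34–18:55 = 11 h 21 min
Fri: 11:09–19:27 = 8 h 18 min
Total: 3 h 48 min + 11 h 21 min + 8 h 18 min = 23 h 27 min.

23 h 27 min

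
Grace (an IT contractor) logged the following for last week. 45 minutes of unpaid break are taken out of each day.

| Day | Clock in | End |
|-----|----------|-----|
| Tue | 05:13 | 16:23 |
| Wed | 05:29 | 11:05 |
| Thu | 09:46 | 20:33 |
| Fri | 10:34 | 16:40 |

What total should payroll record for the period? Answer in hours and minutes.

Tue: 05:13–16:23 = 11 h 10 min; less 45 min break → 10 h 25 min
Wed: 05:29–11:05 = 5 h 36 min; less 45 min break → 4 h 51 min
Thu: 09:46–20:33 = 10 h 47 min; less 45 min break → 10 h 2 min
Fri: 10:34–16:40 = 6 h 6 min; less 45 min break → 5 h 21 min
Total: 10 h 25 min + 4 h 51 min + 10 h 2 min + 5 h 21 min = 30 h 39 min.

30 h 39 min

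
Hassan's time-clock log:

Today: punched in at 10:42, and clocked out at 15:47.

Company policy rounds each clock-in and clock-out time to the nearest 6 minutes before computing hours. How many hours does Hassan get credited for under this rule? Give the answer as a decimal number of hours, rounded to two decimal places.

5.10 hours

Today: in 10:42→10:42, out 15:47→15:48; 5 h 6 min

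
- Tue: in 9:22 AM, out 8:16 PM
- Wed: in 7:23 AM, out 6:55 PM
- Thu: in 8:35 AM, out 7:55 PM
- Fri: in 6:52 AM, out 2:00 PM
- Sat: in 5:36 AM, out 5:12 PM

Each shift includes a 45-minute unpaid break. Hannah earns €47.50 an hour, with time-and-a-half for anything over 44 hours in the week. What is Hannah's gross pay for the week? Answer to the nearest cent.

Tue: 9:22 AM–8:16 PM = 10 h 54 min; less 45 min break → 10 h 9 min
Wed: 7:23 AM–6:55 PM = 11 h 32 min; less 45 min break → 10 h 47 min
Thu: 8:35 AM–7:55 PM = 11 h 20 min; less 45 min break → 10 h 35 min
Fri: 6:52 AM–2:00 PM = 7 h 8 min; less 45 min break → 6 h 23 min
Sat: 5:36 AM–5:12 PM = 11 h 36 min; less 45 min break → 10 h 51 min
Total worked: 48 h 45 min = 2925 min.
Regular 44 h 0 min = 2640 min at €47.50/h; overtime 4 h 45 min = 285 min at €71.25/h.
Pay = (2640 × €47.50 + 285 × €71.25) ÷ 60 = €2428.44.

€2428.44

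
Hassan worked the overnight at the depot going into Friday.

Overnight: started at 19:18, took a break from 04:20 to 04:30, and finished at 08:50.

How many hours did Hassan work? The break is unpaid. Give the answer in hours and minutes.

13 h 22 min

Overnight: 19:18 → midnight = 4 h 42 min; midnight → 08:50 = 8 h 50 min; span 13 h 32 min; less 10 min break → 13 h 22 min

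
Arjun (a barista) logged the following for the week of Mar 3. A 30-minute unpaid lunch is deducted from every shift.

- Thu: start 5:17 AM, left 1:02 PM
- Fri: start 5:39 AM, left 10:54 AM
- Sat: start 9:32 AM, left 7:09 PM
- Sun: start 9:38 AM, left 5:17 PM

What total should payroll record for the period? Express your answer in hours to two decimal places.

28.27 hours

Thu: 5:17 AM–1:02 PM = 7 h 45 min; less 30 min break → 7 h 15 min
Fri: 5:39 AM–10:54 AM = 5 h 15 min; less 30 min break → 4 h 45 min
Sat: 9:32 AM–7:09 PM = 9 h 37 min; less 30 min break → 9 h 7 min
Sun: 9:38 AM–5:17 PM = 7 h 39 min; less 30 min break → 7 h 9 min
Total: 7 h 15 min + 4 h 45 min + 9 h 7 min + 7 h 9 min = 28 h 16 min.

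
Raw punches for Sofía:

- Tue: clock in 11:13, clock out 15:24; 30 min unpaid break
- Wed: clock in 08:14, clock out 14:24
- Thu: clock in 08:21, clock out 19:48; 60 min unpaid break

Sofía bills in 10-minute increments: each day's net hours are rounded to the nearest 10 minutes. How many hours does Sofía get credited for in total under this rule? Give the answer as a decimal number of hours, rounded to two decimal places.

Tue: 11:13–15:24 = 4 h 11 min − 30 min = 3 h 41 min → rounds to 3 h 40 min
Wed: 08:14–14:24 = 6 h 10 min → rounds to 6 h 10 min
Thu: 08:21–19:48 = 11 h 27 min − 60 min = 10 h 27 min → rounds to 10 h 30 min
Total credited: 20 h 20 min.

20.33 hours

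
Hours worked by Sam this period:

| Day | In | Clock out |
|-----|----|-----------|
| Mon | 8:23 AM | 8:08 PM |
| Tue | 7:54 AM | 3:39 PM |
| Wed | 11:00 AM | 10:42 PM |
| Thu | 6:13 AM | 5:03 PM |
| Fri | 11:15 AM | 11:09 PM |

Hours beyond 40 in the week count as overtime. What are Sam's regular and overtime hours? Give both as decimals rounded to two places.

Regular 40.00 hours, overtime 13.93 hours

Mon: 8:23 AM–8:08 PM = 11 h 45 min
Tue: 7:54 AM–3:39 PM = 7 h 45 min
Wed: 11:00 AM–10:42 PM = 11 h 42 min
Thu: 6:13 AM–5:03 PM = 10 h 50 min
Fri: 11:15 AM–11:09 PM = 11 h 54 min
Total worked: 53 h 56 min = 53.93 h.
Threshold 40 h → overtime 13 h 56 min, regular 40 h 0 min.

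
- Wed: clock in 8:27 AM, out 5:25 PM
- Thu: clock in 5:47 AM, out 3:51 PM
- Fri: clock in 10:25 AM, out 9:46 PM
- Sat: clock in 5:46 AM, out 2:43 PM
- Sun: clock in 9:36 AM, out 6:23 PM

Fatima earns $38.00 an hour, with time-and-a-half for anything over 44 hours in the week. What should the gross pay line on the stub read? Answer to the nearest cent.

$1906.65

Wed: 8:27 AM–5:25 PM = 8 h 58 min
Thu: 5:47 AM–3:51 PM = 10 h 4 min
Fri: 10:25 AM–9:46 PM = 11 h 21 min
Sat: 5:46 AM–2:43 PM = 8 h 57 min
Sun: 9:36 AM–6:23 PM = 8 h 47 min
Total worked: 48 h 7 min = 2887 min.
Regular 44 h 0 min = 2640 min at $38.00/h; overtime 4 h 7 min = 247 min at $57.00/h.
Pay = (2640 × $38.00 + 247 × $57.00) ÷ 60 = $1906.65.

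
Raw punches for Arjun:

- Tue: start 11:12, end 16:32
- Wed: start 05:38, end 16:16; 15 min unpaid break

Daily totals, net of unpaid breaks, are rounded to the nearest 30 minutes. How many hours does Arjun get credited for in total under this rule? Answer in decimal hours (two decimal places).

16.00 hours

Tue: 11:12–16:32 = 5 h 20 min → rounds to 5 h 30 min
Wed: 05:38–16:16 = 10 h 38 min − 15 min = 10 h 23 min → rounds to 10 h 30 min
Total credited: 16 h 0 min.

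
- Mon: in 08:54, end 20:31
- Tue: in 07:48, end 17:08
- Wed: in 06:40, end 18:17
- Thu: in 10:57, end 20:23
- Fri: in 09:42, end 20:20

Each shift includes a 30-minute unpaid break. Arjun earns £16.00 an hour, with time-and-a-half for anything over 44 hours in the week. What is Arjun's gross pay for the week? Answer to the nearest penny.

Mon: 08:54–20:31 = 11 h 37 min; less 30 min break → 11 h 7 min
Tue: 07:48–17:08 = 9 h 20 min; less 30 min break → 8 h 50 min
Wed: 06:40–18:17 = 11 h 37 min; less 30 min break → 11 h 7 min
Thu: 10:57–20:23 = 9 h 26 min; less 30 min break → 8 h 56 min
Fri: 09:42–20:20 = 10 h 38 min; less 30 min break → 10 h 8 min
Total worked: 50 h 8 min = 3008 min.
Regular 44 h 0 min = 2640 min at £16.00/h; overtime 6 h 8 min = 368 min at £24.00/h.
Pay = (2640 × £16.00 + 368 × £24.00) ÷ 60 = £851.20.

£851.20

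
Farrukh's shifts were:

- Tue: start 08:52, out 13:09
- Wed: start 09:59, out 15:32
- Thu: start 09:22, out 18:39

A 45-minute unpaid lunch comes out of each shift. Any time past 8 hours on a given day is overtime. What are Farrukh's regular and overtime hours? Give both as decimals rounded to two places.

Regular 16.33 hours, overtime 0.53 hours

Tue: 08:52–13:09 = 4 h 17 min; less 45 min break → 3 h 32 min
Wed: 09:59–15:32 = 5 h 33 min; less 45 min break → 4 h 48 min
Thu: 09:22–18:39 = 9 h 17 min; less 45 min break → 8 h 32 min
Tue reg 3 h 32 min / OT 0 h 0 min; Wed reg 4 h 48 min / OT 0 h 0 min; Thu reg 8 h 0 min / OT 0 h 32 min.
Totals: regular 16 h 20 min, overtime 0 h 32 min.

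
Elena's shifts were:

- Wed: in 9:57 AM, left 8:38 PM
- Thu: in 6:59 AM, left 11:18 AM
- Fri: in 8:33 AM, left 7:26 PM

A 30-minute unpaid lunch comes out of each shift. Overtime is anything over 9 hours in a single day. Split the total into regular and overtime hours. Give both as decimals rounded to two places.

Wed: 9:57 AM–8:38 PM = 10 h 41 min; less 30 min break → 10 h 11 min
Thu: 6:59 AM–11:18 AM = 4 h 19 min; less 30 min break → 3 h 49 min
Fri: 8:33 AM–7:26 PM = 10 h 53 min; less 30 min break → 10 h 23 min
Wed reg 9 h 0 min / OT 1 h 11 min; Thu reg 3 h 49 min / OT 0 h 0 min; Fri reg 9 h 0 min / OT 1 h 23 min.
Totals: regular 21 h 49 min, overtime 2 h 34 min.

Regular 21.82 hours, overtime 2.57 hours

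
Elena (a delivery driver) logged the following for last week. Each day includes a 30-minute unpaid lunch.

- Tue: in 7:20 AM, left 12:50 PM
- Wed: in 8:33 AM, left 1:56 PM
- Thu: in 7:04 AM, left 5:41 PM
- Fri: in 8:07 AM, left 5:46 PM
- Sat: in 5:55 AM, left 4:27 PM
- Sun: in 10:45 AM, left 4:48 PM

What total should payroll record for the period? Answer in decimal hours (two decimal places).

Tue: 7:20 AM–12:50 PM = 5 h 30 min; less 30 min break → 5 h 0 min
Wed: 8:33 AM–1:56 PM = 5 h 23 min; less 30 min break → 4 h 53 min
Thu: 7:04 AM–5:41 PM = 10 h 37 min; less 30 min break → 10 h 7 min
Fri: 8:07 AM–5:46 PM = 9 h 39 min; less 30 min break → 9 h 9 min
Sat: 5:55 AM–4:27 PM = 10 h 32 min; less 30 min break → 10 h 2 min
Sun: 10:45 AM–4:48 PM = 6 h 3 min; less 30 min break → 5 h 33 min
Total: 5 h 0 min + 4 h 53 min + 10 h 7 min + 9 h 9 min + 10 h 2 min + 5 h 33 min = 44 h 44 min.

44.73 hours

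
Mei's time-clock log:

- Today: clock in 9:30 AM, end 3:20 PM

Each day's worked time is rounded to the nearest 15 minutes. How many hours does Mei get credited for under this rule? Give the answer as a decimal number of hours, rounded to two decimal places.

5.75 hours

Today: 9:30 AM–3:20 PM = 5 h 50 min → rounds to 5 h 45 min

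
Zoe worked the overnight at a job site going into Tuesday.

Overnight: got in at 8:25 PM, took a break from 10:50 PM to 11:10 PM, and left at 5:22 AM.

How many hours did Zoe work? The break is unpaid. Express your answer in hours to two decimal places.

8.62 hours

Overnight: 8:25 PM → midnight = 3 h 35 min; midnight → 5:22 AM = 5 h 22 min; span 8 h 57 min; less 20 min break → 8 h 37 min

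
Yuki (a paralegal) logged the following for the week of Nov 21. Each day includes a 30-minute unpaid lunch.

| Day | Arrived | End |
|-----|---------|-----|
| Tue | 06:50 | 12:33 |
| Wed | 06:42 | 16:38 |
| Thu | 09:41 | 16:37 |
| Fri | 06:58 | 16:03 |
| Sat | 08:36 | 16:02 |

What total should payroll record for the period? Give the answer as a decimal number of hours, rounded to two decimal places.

36.60 hours

Tue: 06:50–12:33 = 5 h 43 min; less 30 min break → 5 h 13 min
Wed: 06:42–16:38 = 9 h 56 min; less 30 min break → 9 h 26 min
Thu: 09:41–16:37 = 6 h 56 min; less 30 min break → 6 h 26 min
Fri: 06:58–16:03 = 9 h 5 min; less 30 min break → 8 h 35 min
Sat: 08:36–16:02 = 7 h 26 min; less 30 min break → 6 h 56 min
Total: 5 h 13 min + 9 h 26 min + 6 h 26 min + 8 h 35 min + 6 h 56 min = 36 h 36 min.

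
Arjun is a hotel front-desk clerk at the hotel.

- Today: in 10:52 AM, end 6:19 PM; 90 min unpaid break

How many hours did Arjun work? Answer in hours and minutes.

5 h 57 min

Today: 10:52 AM–6:19 PM = 7 h 27 min; less 90 min break → 5 h 57 min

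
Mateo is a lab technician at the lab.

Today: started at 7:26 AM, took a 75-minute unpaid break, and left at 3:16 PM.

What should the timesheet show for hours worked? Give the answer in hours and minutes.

6 h 35 min

Today: 7:26 AM–3:16 PM = 7 h 50 min; less 75 min break → 6 h 35 min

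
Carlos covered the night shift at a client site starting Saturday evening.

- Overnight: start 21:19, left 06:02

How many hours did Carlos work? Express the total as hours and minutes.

8 h 43 min

Overnight: 21:19 → midnight = 2 h 41 min; midnight → 06:02 = 6 h 2 min; span 8 h 43 min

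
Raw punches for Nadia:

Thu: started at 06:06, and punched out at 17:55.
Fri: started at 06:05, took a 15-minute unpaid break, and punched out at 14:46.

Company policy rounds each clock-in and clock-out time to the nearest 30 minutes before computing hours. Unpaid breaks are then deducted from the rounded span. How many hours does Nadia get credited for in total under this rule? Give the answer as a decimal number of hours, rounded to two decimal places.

Thu: in 06:06→06:00, out 17:55→18:00; 12 h 0 min
Fri: in 06:05→06:00, out 14:46→15:00; 9 h 0 min − 15 min = 8 h 45 min
Total credited: 20 h 45 min.

20.75 hours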